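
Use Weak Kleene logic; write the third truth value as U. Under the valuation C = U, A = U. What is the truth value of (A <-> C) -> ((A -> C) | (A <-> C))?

U

A <-> C = U <-> U = U
A -> C = U -> U = U  [any arg is the third value ⇒ result is the third value]
A <-> C = U <-> U = U
(A -> C) | (A <-> C) = U | U = U
(A <-> C) -> ((A -> C) | (A <-> C)) = U -> U = U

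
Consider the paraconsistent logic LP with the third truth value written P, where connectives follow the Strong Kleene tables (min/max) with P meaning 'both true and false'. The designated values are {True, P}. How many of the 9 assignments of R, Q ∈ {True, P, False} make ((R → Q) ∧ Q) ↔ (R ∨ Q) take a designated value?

8

Of the 9 assignments, 8 give a value in {True, P}.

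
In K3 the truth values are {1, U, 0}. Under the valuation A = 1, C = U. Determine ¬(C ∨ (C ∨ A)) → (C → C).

1

C ∨ A = U ∨ 1 = 1
C ∨ (C ∨ A) = U ∨ 1 = 1
¬(C ∨ (C ∨ A)) = ¬1 = 0
C → C = U → U = U  [¬U ∨ U]
¬(C ∨ (C ∨ A)) → (C → C) = 0 → U = 1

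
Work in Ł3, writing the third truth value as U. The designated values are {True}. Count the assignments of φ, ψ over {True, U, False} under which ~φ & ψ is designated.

1

Designated under: (φ=False, ψ=True).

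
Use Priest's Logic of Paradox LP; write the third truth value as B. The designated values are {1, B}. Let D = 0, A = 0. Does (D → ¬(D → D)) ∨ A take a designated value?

D → D = 0 → 0 = 1
¬(D → D) = ¬1 = 0
D → ¬(D → D) = 0 → 0 = 1
(D → ¬(D → D)) ∨ A = 1 ∨ 0 = 1
1 ∈ {1, B}.

Yes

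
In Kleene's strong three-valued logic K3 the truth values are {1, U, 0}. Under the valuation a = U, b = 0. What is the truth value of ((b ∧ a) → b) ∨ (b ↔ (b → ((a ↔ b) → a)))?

b ∧ a = 0 ∧ U = 0
(b ∧ a) → b = 0 → 0 = 1
a ↔ b = U ↔ 0 = U
(a ↔ b) → a = U → U = U
b → ((a ↔ b) → a) = 0 → U = 1
b ↔ (b → ((a ↔ b) → a)) = 0 ↔ 1 = 0
((b ∧ a) → b) ∨ (b ↔ (b → ((a ↔ b) → a))) = 1 ∨ 0 = 1

1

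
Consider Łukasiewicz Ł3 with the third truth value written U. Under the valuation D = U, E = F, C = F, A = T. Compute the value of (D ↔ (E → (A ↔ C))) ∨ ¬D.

U

A ↔ C = T ↔ F = F
E → (A ↔ C) = F → F = T
D ↔ (E → (A ↔ C)) = U ↔ T = U  [1 − |½−1|]
¬D = ¬U = U
(D ↔ (E → (A ↔ C))) ∨ ¬D = U ∨ U = U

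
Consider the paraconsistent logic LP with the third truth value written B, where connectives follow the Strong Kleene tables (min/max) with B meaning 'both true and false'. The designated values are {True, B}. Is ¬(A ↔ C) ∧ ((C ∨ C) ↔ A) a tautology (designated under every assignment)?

Countermodel: A=True, C=True gives False, which is not designated.

No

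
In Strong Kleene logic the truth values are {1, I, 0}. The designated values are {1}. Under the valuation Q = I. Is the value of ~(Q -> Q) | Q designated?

Q -> Q = I -> I = I  [~I | I]
~(Q -> Q) = ~I = I
~(Q -> Q) | Q = I | I = I
I ∉ {1}.

No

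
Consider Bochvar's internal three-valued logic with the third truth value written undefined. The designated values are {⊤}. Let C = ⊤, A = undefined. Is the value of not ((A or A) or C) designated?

No

A or A = undefined or undefined = undefined
(A or A) or C = undefined or ⊤ = undefined
not ((A or A) or C) = not undefined = undefined
undefined ∉ {⊤}.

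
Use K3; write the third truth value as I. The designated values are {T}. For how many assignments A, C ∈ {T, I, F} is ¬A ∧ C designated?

Designated under: (A=F, C=T).

1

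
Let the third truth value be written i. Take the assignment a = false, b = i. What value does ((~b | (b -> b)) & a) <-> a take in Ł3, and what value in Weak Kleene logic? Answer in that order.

In Ł3: ~b = ~i = i
b -> b = i -> i = true  [min(1, 1−½+½)]
~b | (b -> b) = i | true = true
(~b | (b -> b)) & a = true & false = false
((~b | (b -> b)) & a) <-> a = false <-> false = true
In Weak Kleene logic: ~b = ~i = i
b -> b = i -> i = i  [any arg is the third value ⇒ result is the third value]
~b | (b -> b) = i | i = i
(~b | (b -> b)) & a = i & false = i
((~b | (b -> b)) & a) <-> a = i <-> false = i
They differ because Ł3 and Weak Kleene logic treat i differently under the binary connectives.

true; i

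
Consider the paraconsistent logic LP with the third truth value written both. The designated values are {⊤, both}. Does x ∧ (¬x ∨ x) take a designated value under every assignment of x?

Countermodel: x=⊥ gives ⊥, which is not designated.

No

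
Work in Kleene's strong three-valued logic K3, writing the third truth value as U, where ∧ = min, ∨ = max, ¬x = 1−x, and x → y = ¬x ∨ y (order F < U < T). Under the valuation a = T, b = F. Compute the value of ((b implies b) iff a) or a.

b implies b = F implies F = T
(b implies b) iff a = T iff T = T
((b implies b) iff a) or a = T or T = T

T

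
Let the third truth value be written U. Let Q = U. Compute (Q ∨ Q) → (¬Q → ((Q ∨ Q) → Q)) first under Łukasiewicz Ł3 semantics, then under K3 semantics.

In Łukasiewicz Ł3: Q ∨ Q = U ∨ U = U
¬Q = ¬U = U
Q ∨ Q = U ∨ U = U
(Q ∨ Q) → Q = U → U = 1  [min(1, 1−½+½)]
¬Q → ((Q ∨ Q) → Q) = U → 1 = 1
(Q ∨ Q) → (¬Q → ((Q ∨ Q) → Q)) = U → 1 = 1
In K3: Q ∨ Q = U ∨ U = U
¬Q = ¬U = U
Q ∨ Q = U ∨ U = U
(Q ∨ Q) → Q = U → U = U  [¬U ∨ U]
¬Q → ((Q ∨ Q) → Q) = U → U = U
(Q ∨ Q) → (¬Q → ((Q ∨ Q) → Q)) = U → U = U
They differ because Łukasiewicz Ł3 and K3 treat U differently under implication.

1; U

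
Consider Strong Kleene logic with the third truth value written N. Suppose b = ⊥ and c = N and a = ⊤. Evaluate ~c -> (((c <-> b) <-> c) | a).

~c = ~N = N
c <-> b = N <-> ⊥ = N
(c <-> b) <-> c = N <-> N = N
((c <-> b) <-> c) | a = N | ⊤ = ⊤
~c -> (((c <-> b) <-> c) | a) = N -> ⊤ = ⊤  [~N | ⊤]

⊤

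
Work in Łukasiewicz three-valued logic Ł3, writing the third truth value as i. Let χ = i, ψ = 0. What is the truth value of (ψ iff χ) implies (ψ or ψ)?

ψ iff χ = 0 iff i = i
ψ or ψ = 0 or 0 = 0
(ψ iff χ) implies (ψ or ψ) = i implies 0 = i

i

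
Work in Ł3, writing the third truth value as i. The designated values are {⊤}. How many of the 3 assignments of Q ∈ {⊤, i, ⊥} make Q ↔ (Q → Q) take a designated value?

Q=⊤: ⊤ ✓
Q=i: i ·
Q=⊥: ⊥ ·

1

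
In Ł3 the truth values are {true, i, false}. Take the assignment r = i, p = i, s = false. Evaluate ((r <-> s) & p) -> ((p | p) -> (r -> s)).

true

r <-> s = i <-> false = i  [1 − |½−0|]
(r <-> s) & p = i & i = i
p | p = i | i = i
r -> s = i -> false = i
(p | p) -> (r -> s) = i -> i = true
((r <-> s) & p) -> ((p | p) -> (r -> s)) = i -> true = true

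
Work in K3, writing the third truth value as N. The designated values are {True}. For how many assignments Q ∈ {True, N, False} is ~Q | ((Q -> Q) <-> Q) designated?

2

Q=True: True ✓
Q=N: N ·
Q=False: True ✓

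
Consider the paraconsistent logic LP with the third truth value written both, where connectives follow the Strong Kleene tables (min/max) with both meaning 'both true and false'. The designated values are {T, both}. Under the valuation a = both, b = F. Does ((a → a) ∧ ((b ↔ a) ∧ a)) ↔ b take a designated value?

Yes

a → a = both → both = both
b ↔ a = F ↔ both = both
(b ↔ a) ∧ a = both ∧ both = both
(a → a) ∧ ((b ↔ a) ∧ a) = both ∧ both = both
((a → a) ∧ ((b ↔ a) ∧ a)) ↔ b = both ↔ F = both
both ∈ {T, both}.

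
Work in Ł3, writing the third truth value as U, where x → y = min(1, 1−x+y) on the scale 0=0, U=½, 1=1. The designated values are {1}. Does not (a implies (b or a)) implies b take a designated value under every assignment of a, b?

Yes

Every assignment of a, b over {1, U, 0} gives a value in {1}.
In particular, with a=U, b=U: not (a implies (b or a)) implies b = 1.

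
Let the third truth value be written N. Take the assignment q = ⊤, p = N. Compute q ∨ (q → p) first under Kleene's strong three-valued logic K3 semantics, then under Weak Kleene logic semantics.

In Kleene's strong three-valued logic K3: q → p = ⊤ → N = N  [¬⊤ ∨ N]
q ∨ (q → p) = ⊤ ∨ N = ⊤
In Weak Kleene logic: q → p = ⊤ → N = N  [any arg is the third value ⇒ result is the third value]
q ∨ (q → p) = ⊤ ∨ N = N
They differ because Kleene's strong three-valued logic K3 and Weak Kleene logic treat N differently under the binary connectives.

⊤; N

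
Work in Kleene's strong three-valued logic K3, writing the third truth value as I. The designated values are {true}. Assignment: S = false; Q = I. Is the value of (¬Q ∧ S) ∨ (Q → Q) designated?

No

¬Q = ¬I = I
¬Q ∧ S = I ∧ false = false
Q → Q = I → I = I  [¬I ∨ I]
(¬Q ∧ S) ∨ (Q → Q) = false ∨ I = I
I ∉ {true}.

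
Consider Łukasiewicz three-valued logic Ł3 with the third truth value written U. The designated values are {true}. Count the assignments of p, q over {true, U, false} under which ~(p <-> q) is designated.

2

Designated under: (p=true, q=false); (p=false, q=true).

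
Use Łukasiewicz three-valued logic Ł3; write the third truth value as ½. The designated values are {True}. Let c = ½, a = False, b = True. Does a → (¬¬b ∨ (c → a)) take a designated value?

¬b = ¬True = False
¬¬b = ¬False = True
c → a = ½ → False = ½  [min(1, 1−½+0)]
¬¬b ∨ (c → a) = True ∨ ½ = True
a → (¬¬b ∨ (c → a)) = False → True = True
True ∈ {True}.

Yes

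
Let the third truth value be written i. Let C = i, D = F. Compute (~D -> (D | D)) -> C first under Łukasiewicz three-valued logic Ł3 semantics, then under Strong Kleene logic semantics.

T; T

In Łukasiewicz three-valued logic Ł3: ~D = ~F = T
D | D = F | F = F
~D -> (D | D) = T -> F = F
(~D -> (D | D)) -> C = F -> i = T
In Strong Kleene logic: ~D = ~F = T
D | D = F | F = F
~D -> (D | D) = T -> F = F
(~D -> (D | D)) -> C = F -> i = T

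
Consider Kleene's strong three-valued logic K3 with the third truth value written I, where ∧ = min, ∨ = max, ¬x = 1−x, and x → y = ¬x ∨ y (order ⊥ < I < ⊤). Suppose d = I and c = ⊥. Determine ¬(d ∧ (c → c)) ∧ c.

⊥

c → c = ⊥ → ⊥ = ⊤
d ∧ (c → c) = I ∧ ⊤ = I
¬(d ∧ (c → c)) = ¬I = I
¬(d ∧ (c → c)) ∧ c = I ∧ ⊥ = ⊥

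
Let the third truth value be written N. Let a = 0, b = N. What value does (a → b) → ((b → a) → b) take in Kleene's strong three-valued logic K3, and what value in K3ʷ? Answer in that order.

N; N

In Kleene's strong three-valued logic K3: a → b = 0 → N = 1  [¬0 ∨ N]
b → a = N → 0 = N
(b → a) → b = N → N = N
(a → b) → ((b → a) → b) = 1 → N = N
In K3ʷ: a → b = 0 → N = N
b → a = N → 0 = N
(b → a) → b = N → N = N
(a → b) → ((b → a) → b) = N → N = N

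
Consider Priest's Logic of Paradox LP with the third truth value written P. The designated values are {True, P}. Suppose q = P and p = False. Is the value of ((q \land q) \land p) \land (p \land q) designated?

No

q \land q = P \land P = P
(q \land q) \land p = P \land False = False
p \land q = False \land P = False
((q \land q) \land p) \land (p \land q) = False \land False = False
False ∉ {True, P}.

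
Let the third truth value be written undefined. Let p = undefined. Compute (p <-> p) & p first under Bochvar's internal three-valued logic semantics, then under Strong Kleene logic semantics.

In Bochvar's internal three-valued logic: p <-> p = undefined <-> undefined = undefined
(p <-> p) & p = undefined & undefined = undefined
In Strong Kleene logic: p <-> p = undefined <-> undefined = undefined
(p <-> p) & p = undefined & undefined = undefined

undefined; undefined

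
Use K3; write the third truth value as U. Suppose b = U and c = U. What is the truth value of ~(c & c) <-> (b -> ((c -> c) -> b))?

c & c = U & U = U
~(c & c) = ~U = U
c -> c = U -> U = U  [~U | U]
(c -> c) -> b = U -> U = U
b -> ((c -> c) -> b) = U -> U = U
~(c & c) <-> (b -> ((c -> c) -> b)) = U <-> U = U

U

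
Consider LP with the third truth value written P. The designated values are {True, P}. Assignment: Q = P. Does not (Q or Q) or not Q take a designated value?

Q or Q = P or P = P
not (Q or Q) = not P = P
not Q = not P = P
not (Q or Q) or not Q = P or P = P
P ∈ {True, P}.

Yes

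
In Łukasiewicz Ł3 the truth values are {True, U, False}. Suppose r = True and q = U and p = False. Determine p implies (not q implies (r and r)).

True

not q = not U = U
r and r = True and True = True
not q implies (r and r) = U implies True = True  [min(1, 1−½+1)]
p implies (not q implies (r and r)) = False implies True = True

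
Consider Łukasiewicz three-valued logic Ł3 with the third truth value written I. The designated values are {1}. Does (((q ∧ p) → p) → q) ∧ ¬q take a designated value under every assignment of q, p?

No

Countermodel: q=1, p=1 gives 0, which is not designated.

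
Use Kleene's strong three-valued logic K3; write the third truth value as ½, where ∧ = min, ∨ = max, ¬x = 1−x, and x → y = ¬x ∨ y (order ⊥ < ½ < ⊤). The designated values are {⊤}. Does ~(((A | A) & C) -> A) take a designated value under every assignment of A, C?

No

Countermodel: A=⊤, C=⊤ gives ⊥, which is not designated.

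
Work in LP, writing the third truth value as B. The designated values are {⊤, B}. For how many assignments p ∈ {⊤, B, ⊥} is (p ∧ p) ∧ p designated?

2

p=⊤: ⊤ ✓
p=B: B ✓
p=⊥: ⊥ ·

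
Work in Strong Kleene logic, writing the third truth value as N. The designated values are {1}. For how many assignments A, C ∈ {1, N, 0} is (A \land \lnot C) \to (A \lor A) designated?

7

Of the 9 assignments, 7 give a value in {1}.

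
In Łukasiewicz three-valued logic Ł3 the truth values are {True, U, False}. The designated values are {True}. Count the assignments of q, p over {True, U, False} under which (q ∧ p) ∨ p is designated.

3

Designated under: (q=True, p=True); (q=U, p=True); (q=False, p=True).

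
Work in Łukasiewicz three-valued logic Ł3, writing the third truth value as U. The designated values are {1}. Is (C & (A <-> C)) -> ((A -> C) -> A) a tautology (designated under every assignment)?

Countermodel: C=U, A=0 gives U, which is not designated.

No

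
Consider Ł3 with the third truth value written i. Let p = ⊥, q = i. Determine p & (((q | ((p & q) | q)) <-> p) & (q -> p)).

⊥

p & q = ⊥ & i = ⊥
(p & q) | q = ⊥ | i = i
q | ((p & q) | q) = i | i = i
(q | ((p & q) | q)) <-> p = i <-> ⊥ = i  [1 − |½−0|]
q -> p = i -> ⊥ = i
((q | ((p & q) | q)) <-> p) & (q -> p) = i & i = i
p & (((q | ((p & q) | q)) <-> p) & (q -> p)) = ⊥ & i = ⊥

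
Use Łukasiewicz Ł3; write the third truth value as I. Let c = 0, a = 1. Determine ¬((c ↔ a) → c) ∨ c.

c ↔ a = 0 ↔ 1 = 0
(c ↔ a) → c = 0 → 0 = 1
¬((c ↔ a) → c) = ¬1 = 0
¬((c ↔ a) → c) ∨ c = 0 ∨ 0 = 0

0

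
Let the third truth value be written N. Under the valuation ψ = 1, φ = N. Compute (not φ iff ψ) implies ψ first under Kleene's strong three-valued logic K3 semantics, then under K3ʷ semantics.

In Kleene's strong three-valued logic K3: not φ = not N = N
not φ iff ψ = N iff 1 = N
(not φ iff ψ) implies ψ = N implies 1 = 1
In K3ʷ: not φ = not N = N
not φ iff ψ = N iff 1 = N
(not φ iff ψ) implies ψ = N implies 1 = N
They differ because Kleene's strong three-valued logic K3 and K3ʷ treat N differently under the binary connectives.

1; N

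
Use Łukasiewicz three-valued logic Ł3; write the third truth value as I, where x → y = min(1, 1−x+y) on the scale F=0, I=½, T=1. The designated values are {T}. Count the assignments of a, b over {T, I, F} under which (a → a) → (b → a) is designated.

Of the 9 assignments, 6 give a value in {T}.

6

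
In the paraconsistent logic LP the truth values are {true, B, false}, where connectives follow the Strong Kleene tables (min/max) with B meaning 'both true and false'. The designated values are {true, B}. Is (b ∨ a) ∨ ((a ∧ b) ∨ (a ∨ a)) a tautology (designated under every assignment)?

Countermodel: b=false, a=false gives false, which is not designated.

No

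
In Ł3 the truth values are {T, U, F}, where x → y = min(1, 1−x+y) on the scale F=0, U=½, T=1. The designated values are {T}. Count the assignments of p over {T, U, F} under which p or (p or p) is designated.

p=T: T ✓
p=U: U ·
p=F: F ·

1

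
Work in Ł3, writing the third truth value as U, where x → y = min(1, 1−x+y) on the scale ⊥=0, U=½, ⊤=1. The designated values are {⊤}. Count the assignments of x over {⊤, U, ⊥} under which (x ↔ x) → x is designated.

1

x=⊤: ⊤ ✓
x=U: U ·
x=⊥: ⊥ ·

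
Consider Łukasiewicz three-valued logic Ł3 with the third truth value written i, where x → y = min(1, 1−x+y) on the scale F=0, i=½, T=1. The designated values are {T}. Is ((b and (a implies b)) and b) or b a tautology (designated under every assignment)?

No

Countermodel: b=i, a=T gives i, which is not designated.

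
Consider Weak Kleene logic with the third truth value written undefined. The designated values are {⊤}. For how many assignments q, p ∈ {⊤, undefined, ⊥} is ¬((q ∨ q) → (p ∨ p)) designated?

1

Designated under: (q=⊤, p=⊥).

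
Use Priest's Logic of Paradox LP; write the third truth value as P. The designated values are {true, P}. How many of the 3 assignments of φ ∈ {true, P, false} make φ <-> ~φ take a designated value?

φ=true: false ·
φ=P: P ✓
φ=false: false ·

1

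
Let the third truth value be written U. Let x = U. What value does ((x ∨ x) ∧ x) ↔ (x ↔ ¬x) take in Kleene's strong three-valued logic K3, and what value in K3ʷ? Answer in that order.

In Kleene's strong three-valued logic K3: x ∨ x = U ∨ U = U
(x ∨ x) ∧ x = U ∧ U = U
¬x = ¬U = U
x ↔ ¬x = U ↔ U = U
((x ∨ x) ∧ x) ↔ (x ↔ ¬x) = U ↔ U = U
In K3ʷ: x ∨ x = U ∨ U = U
(x ∨ x) ∧ x = U ∧ U = U
¬x = ¬U = U
x ↔ ¬x = U ↔ U = U
((x ∨ x) ∧ x) ↔ (x ↔ ¬x) = U ↔ U = U

U; U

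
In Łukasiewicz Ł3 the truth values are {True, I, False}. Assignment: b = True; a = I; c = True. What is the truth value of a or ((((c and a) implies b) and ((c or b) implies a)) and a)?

I

c and a = True and I = I
(c and a) implies b = I implies True = True
c or b = True or True = True
(c or b) implies a = True implies I = I
((c and a) implies b) and ((c or b) implies a) = True and I = I
(((c and a) implies b) and ((c or b) implies a)) and a = I and I = I
a or ((((c and a) implies b) and ((c or b) implies a)) and a) = I or I = I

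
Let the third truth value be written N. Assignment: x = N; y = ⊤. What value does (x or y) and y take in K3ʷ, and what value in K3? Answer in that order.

N; ⊤

In K3ʷ: x or y = N or ⊤ = N
(x or y) and y = N and ⊤ = N
In K3: x or y = N or ⊤ = ⊤
(x or y) and y = ⊤ and ⊤ = ⊤
They differ because K3ʷ and K3 treat N differently under the binary connectives.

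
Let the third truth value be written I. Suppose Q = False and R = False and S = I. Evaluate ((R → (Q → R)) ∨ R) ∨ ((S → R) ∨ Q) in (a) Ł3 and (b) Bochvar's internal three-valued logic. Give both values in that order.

True; I

In Ł3: Q → R = False → False = True
R → (Q → R) = False → True = True
(R → (Q → R)) ∨ R = True ∨ False = True
S → R = I → False = I
(S → R) ∨ Q = I ∨ False = I
((R → (Q → R)) ∨ R) ∨ ((S → R) ∨ Q) = True ∨ I = True
In Bochvar's internal three-valued logic: Q → R = False → False = True
R → (Q → R) = False → True = True
(R → (Q → R)) ∨ R = True ∨ False = True
S → R = I → False = I  [any arg is the third value ⇒ result is the third value]
(S → R) ∨ Q = I ∨ False = I
((R → (Q → R)) ∨ R) ∨ ((S → R) ∨ Q) = True ∨ I = I
They differ because Ł3 and Bochvar's internal three-valued logic treat I differently under the binary connectives.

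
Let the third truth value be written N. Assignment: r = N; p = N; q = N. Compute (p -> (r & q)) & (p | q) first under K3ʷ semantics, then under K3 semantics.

In K3ʷ: r & q = N & N = N
p -> (r & q) = N -> N = N  [any arg is the third value ⇒ result is the third value]
p | q = N | N = N
(p -> (r & q)) & (p | q) = N & N = N
In K3: r & q = N & N = N
p -> (r & q) = N -> N = N  [~N | N]
p | q = N | N = N
(p -> (r & q)) & (p | q) = N & N = N

N; N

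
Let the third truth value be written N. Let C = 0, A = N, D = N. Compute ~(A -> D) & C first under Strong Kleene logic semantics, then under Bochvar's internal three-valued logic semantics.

In Strong Kleene logic: A -> D = N -> N = N  [~N | N]
~(A -> D) = ~N = N
~(A -> D) & C = N & 0 = 0
In Bochvar's internal three-valued logic: A -> D = N -> N = N  [any arg is the third value ⇒ result is the third value]
~(A -> D) = ~N = N
~(A -> D) & C = N & 0 = N
They differ because Strong Kleene logic and Bochvar's internal three-valued logic treat N differently under the binary connectives.

0; N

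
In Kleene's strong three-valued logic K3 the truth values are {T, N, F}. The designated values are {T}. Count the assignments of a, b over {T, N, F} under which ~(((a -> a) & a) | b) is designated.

Designated under: (a=F, b=F).

1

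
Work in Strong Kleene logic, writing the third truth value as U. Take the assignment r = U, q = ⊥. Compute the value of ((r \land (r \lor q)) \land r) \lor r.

r \lor q = U \lor ⊥ = U
r \land (r \lor q) = U \land U = U
(r \land (r \lor q)) \land r = U \land U = U
((r \land (r \lor q)) \land r) \lor r = U \lor U = U

U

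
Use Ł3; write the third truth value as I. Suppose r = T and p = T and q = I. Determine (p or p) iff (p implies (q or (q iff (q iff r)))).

p or p = T or T = T
q iff r = I iff T = I
q iff (q iff r) = I iff I = T
q or (q iff (q iff r)) = I or T = T
p implies (q or (q iff (q iff r))) = T implies T = T
(p or p) iff (p implies (q or (q iff (q iff r)))) = T iff T = T

T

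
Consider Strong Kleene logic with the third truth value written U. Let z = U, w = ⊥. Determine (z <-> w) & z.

U

z <-> w = U <-> ⊥ = U
(z <-> w) & z = U & U = U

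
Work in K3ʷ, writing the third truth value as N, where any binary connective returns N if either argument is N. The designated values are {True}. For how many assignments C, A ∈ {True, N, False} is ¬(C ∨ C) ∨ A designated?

Designated under: (C=True, A=True); (C=False, A=True); (C=False, A=False).

3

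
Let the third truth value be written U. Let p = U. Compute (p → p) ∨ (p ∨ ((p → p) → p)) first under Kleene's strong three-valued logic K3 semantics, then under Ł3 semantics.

U; True

In Kleene's strong three-valued logic K3: p → p = U → U = U  [¬U ∨ U]
p → p = U → U = U
(p → p) → p = U → U = U
p ∨ ((p → p) → p) = U ∨ U = U
(p → p) ∨ (p ∨ ((p → p) → p)) = U ∨ U = U
In Ł3: p → p = U → U = True  [min(1, 1−½+½)]
p → p = U → U = True
(p → p) → p = True → U = U
p ∨ ((p → p) → p) = U ∨ U = U
(p → p) ∨ (p ∨ ((p → p) → p)) = True ∨ U = True
They differ because Kleene's strong three-valued logic K3 and Ł3 treat U differently under implication.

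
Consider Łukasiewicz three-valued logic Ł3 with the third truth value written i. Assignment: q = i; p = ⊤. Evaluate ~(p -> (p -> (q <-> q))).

⊥

q <-> q = i <-> i = ⊤
p -> (q <-> q) = ⊤ -> ⊤ = ⊤
p -> (p -> (q <-> q)) = ⊤ -> ⊤ = ⊤
~(p -> (p -> (q <-> q))) = ~⊤ = ⊥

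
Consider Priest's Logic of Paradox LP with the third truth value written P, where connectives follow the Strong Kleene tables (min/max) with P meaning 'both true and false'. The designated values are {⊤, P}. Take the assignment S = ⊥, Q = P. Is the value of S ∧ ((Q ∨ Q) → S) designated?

Q ∨ Q = P ∨ P = P
(Q ∨ Q) → S = P → ⊥ = P  [¬P ∨ ⊥]
S ∧ ((Q ∨ Q) → S) = ⊥ ∧ P = ⊥
⊥ ∉ {⊤, P}.

No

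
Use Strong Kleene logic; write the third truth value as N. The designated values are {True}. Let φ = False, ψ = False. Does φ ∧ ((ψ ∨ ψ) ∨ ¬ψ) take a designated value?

No

ψ ∨ ψ = False ∨ False = False
¬ψ = ¬False = True
(ψ ∨ ψ) ∨ ¬ψ = False ∨ True = True
φ ∧ ((ψ ∨ ψ) ∨ ¬ψ) = False ∧ True = False
False ∉ {True}.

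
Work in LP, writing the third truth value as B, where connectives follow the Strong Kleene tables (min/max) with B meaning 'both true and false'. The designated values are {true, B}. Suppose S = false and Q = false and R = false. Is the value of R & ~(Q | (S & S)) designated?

S & S = false & false = false
Q | (S & S) = false | false = false
~(Q | (S & S)) = ~false = true
R & ~(Q | (S & S)) = false & true = false
false ∉ {true, B}.

No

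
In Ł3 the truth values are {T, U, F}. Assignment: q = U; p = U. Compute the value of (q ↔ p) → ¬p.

U

q ↔ p = U ↔ U = T  [1 − |½−½|]
¬p = ¬U = U
(q ↔ p) → ¬p = T → U = U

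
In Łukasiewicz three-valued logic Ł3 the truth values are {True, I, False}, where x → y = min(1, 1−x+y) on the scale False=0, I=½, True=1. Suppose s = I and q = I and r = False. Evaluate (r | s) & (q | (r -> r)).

r | s = False | I = I
r -> r = False -> False = True
q | (r -> r) = I | True = True
(r | s) & (q | (r -> r)) = I & True = I

I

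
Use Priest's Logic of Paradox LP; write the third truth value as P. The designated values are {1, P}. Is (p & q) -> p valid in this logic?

Yes

Every assignment of p, q over {1, P, 0} gives a value in {1, P}.
In particular, with p=P, q=P: (p & q) -> p = P.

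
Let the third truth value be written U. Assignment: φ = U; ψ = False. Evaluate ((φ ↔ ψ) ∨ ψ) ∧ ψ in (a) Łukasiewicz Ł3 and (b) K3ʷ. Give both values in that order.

False; U

In Łukasiewicz Ł3: φ ↔ ψ = U ↔ False = U  [1 − |½−0|]
(φ ↔ ψ) ∨ ψ = U ∨ False = U
((φ ↔ ψ) ∨ ψ) ∧ ψ = U ∧ False = False
In K3ʷ: φ ↔ ψ = U ↔ False = U
(φ ↔ ψ) ∨ ψ = U ∨ False = U
((φ ↔ ψ) ∨ ψ) ∧ ψ = U ∧ False = U
They differ because Łukasiewicz Ł3 and K3ʷ treat U differently under the binary connectives.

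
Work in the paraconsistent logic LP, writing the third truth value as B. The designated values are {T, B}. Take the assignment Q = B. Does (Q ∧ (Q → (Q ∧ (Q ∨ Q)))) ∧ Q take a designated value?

Yes

Q ∨ Q = B ∨ B = B
Q ∧ (Q ∨ Q) = B ∧ B = B
Q → (Q ∧ (Q ∨ Q)) = B → B = B
Q ∧ (Q → (Q ∧ (Q ∨ Q))) = B ∧ B = B
(Q ∧ (Q → (Q ∧ (Q ∨ Q)))) ∧ Q = B ∧ B = B
B ∈ {T, B}.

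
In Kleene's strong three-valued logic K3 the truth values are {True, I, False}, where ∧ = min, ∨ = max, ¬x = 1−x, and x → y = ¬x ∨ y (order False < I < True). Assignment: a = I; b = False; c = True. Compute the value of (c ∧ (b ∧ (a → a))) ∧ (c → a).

False

a → a = I → I = I
b ∧ (a → a) = False ∧ I = False
c ∧ (b ∧ (a → a)) = True ∧ False = False
c → a = True → I = I
(c ∧ (b ∧ (a → a))) ∧ (c → a) = False ∧ I = False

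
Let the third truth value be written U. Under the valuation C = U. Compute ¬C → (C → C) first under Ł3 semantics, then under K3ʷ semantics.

In Ł3: ¬C = ¬U = U
C → C = U → U = T
¬C → (C → C) = U → T = T
In K3ʷ: ¬C = ¬U = U
C → C = U → U = U  [any arg is the third value ⇒ result is the third value]
¬C → (C → C) = U → U = U
They differ because Ł3 and K3ʷ treat U differently under the binary connectives.

T; U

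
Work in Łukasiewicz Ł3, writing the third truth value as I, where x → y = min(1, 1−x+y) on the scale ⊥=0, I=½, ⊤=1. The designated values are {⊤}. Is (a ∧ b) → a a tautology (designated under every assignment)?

Every assignment of a, b over {⊤, I, ⊥} gives a value in {⊤}.
In particular, with a=I, b=I: (a ∧ b) → a = ⊤.

Yes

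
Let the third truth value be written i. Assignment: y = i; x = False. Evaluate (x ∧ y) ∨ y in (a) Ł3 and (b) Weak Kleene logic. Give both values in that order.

In Ł3: x ∧ y = False ∧ i = False
(x ∧ y) ∨ y = False ∨ i = i
In Weak Kleene logic: x ∧ y = False ∧ i = i
(x ∧ y) ∨ y = i ∨ i = i

i; i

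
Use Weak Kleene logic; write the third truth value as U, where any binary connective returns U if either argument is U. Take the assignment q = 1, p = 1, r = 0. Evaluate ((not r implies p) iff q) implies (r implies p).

1

not r = not 0 = 1
not r implies p = 1 implies 1 = 1
(not r implies p) iff q = 1 iff 1 = 1
r implies p = 0 implies 1 = 1
((not r implies p) iff q) implies (r implies p) = 1 implies 1 = 1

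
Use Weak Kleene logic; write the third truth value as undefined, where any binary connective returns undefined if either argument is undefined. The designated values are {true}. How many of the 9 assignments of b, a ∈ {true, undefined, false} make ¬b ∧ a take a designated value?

Designated under: (b=false, a=true).

1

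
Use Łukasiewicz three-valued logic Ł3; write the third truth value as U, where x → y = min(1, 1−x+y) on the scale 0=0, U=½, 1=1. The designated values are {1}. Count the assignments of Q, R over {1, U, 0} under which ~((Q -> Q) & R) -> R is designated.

6

Of the 9 assignments, 6 give a value in {1}.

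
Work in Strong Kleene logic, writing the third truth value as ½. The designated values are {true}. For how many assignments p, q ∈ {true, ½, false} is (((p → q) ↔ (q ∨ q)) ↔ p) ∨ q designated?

5

Of the 9 assignments, 5 give a value in {true}.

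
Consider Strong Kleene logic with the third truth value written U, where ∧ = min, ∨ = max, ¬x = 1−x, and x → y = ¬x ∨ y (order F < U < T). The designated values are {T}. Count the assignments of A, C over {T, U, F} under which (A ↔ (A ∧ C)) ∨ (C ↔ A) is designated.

4

Designated under: (A=T, C=T); (A=F, C=T); (A=F, C=U); (A=F, C=F).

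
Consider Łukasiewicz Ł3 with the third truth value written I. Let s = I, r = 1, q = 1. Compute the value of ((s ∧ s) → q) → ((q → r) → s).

I

s ∧ s = I ∧ I = I
(s ∧ s) → q = I → 1 = 1
q → r = 1 → 1 = 1
(q → r) → s = 1 → I = I
((s ∧ s) → q) → ((q → r) → s) = 1 → I = I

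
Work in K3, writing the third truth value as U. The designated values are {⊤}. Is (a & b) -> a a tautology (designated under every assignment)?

No

Countermodel: a=U, b=⊤ gives U, which is not designated.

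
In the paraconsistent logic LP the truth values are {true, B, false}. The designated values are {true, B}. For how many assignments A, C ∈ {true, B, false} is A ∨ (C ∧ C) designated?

Of the 9 assignments, 8 give a value in {true, B}.

8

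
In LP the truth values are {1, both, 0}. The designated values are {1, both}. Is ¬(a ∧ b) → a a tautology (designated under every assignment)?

No

Countermodel: a=0, b=1 gives 0, which is not designated.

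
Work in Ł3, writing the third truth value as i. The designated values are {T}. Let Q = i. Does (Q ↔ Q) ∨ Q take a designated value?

Yes

Q ↔ Q = i ↔ i = T  [1 − |½−½|]
(Q ↔ Q) ∨ Q = T ∨ i = T
T ∈ {T}.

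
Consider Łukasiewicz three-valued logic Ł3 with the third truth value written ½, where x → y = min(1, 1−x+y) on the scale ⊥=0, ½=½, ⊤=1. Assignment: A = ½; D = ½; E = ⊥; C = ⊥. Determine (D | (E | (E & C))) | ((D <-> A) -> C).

E & C = ⊥ & ⊥ = ⊥
E | (E & C) = ⊥ | ⊥ = ⊥
D | (E | (E & C)) = ½ | ⊥ = ½
D <-> A = ½ <-> ½ = ⊤  [1 − |½−½|]
(D <-> A) -> C = ⊤ -> ⊥ = ⊥
(D | (E | (E & C))) | ((D <-> A) -> C) = ½ | ⊥ = ½

½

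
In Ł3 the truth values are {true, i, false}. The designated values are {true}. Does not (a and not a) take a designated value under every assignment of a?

No

Countermodel: a=i gives i, which is not designated.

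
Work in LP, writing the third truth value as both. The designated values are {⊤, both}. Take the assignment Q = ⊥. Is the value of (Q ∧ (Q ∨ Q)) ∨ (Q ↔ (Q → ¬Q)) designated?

Q ∨ Q = ⊥ ∨ ⊥ = ⊥
Q ∧ (Q ∨ Q) = ⊥ ∧ ⊥ = ⊥
¬Q = ¬⊥ = ⊤
Q → ¬Q = ⊥ → ⊤ = ⊤
Q ↔ (Q → ¬Q) = ⊥ ↔ ⊤ = ⊥
(Q ∧ (Q ∨ Q)) ∨ (Q ↔ (Q → ¬Q)) = ⊥ ∨ ⊥ = ⊥
⊥ ∉ {⊤, both}.

No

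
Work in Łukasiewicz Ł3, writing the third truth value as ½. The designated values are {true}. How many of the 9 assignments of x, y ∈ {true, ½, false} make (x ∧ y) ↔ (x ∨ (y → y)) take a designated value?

Designated under: (x=true, y=true).

1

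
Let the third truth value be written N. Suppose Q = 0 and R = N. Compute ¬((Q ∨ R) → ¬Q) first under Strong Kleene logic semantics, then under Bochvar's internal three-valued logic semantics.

In Strong Kleene logic: Q ∨ R = 0 ∨ N = N
¬Q = ¬0 = 1
(Q ∨ R) → ¬Q = N → 1 = 1  [¬N ∨ 1]
¬((Q ∨ R) → ¬Q) = ¬1 = 0
In Bochvar's internal three-valued logic: Q ∨ R = 0 ∨ N = N
¬Q = ¬0 = 1
(Q ∨ R) → ¬Q = N → 1 = N
¬((Q ∨ R) → ¬Q) = ¬N = N
They differ because Strong Kleene logic and Bochvar's internal three-valued logic treat N differently under the binary connectives.

0; N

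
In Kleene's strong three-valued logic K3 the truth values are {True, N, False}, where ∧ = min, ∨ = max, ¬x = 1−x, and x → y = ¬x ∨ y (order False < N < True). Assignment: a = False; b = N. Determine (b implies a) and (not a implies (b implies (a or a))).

b implies a = N implies False = N
not a = not False = True
a or a = False or False = False
b implies (a or a) = N implies False = N
not a implies (b implies (a or a)) = True implies N = N
(b implies a) and (not a implies (b implies (a or a))) = N and N = N

N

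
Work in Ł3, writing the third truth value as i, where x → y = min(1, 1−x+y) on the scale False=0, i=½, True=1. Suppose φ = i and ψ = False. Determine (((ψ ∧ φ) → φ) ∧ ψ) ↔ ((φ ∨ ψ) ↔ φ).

False

ψ ∧ φ = False ∧ i = False
(ψ ∧ φ) → φ = False → i = True  [min(1, 1−0+½)]
((ψ ∧ φ) → φ) ∧ ψ = True ∧ False = False
φ ∨ ψ = i ∨ False = i
(φ ∨ ψ) ↔ φ = i ↔ i = True
(((ψ ∧ φ) → φ) ∧ ψ) ↔ ((φ ∨ ψ) ↔ φ) = False ↔ True = False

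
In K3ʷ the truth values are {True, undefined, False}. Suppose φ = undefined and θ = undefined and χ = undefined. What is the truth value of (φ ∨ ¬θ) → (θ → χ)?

¬θ = ¬undefined = undefined
φ ∨ ¬θ = undefined ∨ undefined = undefined
θ → χ = undefined → undefined = undefined
(φ ∨ ¬θ) → (θ → χ) = undefined → undefined = undefined

undefined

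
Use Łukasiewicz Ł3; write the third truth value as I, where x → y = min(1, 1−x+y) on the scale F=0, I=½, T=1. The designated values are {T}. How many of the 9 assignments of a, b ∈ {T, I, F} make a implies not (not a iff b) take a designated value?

6

Of the 9 assignments, 6 give a value in {T}.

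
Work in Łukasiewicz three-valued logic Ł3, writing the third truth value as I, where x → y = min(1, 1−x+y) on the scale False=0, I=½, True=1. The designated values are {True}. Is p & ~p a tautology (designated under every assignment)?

Countermodel: p=True gives False, which is not designated.

No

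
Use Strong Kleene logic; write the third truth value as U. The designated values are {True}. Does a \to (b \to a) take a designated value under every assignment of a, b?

No

Countermodel: a=U, b=True gives U, which is not designated.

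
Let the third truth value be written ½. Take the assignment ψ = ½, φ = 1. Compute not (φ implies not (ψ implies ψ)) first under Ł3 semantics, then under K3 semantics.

1; ½

In Ł3: ψ implies ψ = ½ implies ½ = 1  [min(1, 1−½+½)]
not (ψ implies ψ) = not 1 = 0
φ implies not (ψ implies ψ) = 1 implies 0 = 0
not (φ implies not (ψ implies ψ)) = not 0 = 1
In K3: ψ implies ψ = ½ implies ½ = ½  [not ½ or ½]
not (ψ implies ψ) = not ½ = ½
φ implies not (ψ implies ψ) = 1 implies ½ = ½
not (φ implies not (ψ implies ψ)) = not ½ = ½
They differ because Ł3 and K3 treat ½ differently under implication.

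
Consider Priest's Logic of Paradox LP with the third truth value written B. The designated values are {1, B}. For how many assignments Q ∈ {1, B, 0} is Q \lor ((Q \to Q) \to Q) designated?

2

Q=1: 1 ✓
Q=B: B ✓
Q=0: 0 ·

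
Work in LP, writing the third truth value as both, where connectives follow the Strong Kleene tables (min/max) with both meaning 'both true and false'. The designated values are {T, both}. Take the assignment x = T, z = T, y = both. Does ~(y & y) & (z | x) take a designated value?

Yes

y & y = both & both = both
~(y & y) = ~both = both
z | x = T | T = T
~(y & y) & (z | x) = both & T = both
both ∈ {T, both}.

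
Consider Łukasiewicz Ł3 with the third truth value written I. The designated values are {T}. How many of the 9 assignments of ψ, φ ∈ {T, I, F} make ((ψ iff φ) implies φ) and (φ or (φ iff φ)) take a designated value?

Of the 9 assignments, 6 give a value in {T}.

6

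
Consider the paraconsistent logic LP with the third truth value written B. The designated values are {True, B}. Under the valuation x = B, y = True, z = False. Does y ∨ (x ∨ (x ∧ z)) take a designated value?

x ∧ z = B ∧ False = False
x ∨ (x ∧ z) = B ∨ False = B
y ∨ (x ∨ (x ∧ z)) = True ∨ B = True
True ∈ {True, B}.

Yes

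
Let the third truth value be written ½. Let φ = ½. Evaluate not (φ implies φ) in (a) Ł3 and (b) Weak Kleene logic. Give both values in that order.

In Ł3: φ implies φ = ½ implies ½ = True  [min(1, 1−½+½)]
not (φ implies φ) = not True = False
In Weak Kleene logic: φ implies φ = ½ implies ½ = ½  [any arg is the third value ⇒ result is the third value]
not (φ implies φ) = not ½ = ½
They differ because Ł3 and Weak Kleene logic treat ½ differently under the binary connectives.

False; ½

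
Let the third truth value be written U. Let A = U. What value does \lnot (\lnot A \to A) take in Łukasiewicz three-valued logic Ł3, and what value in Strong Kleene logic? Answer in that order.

0; U

In Łukasiewicz three-valued logic Ł3: \lnot A = \lnot U = U
\lnot A \to A = U \to U = 1
\lnot (\lnot A \to A) = \lnot 1 = 0
In Strong Kleene logic: \lnot A = \lnot U = U
\lnot A \to A = U \to U = U
\lnot (\lnot A \to A) = \lnot U = U
They differ because Łukasiewicz three-valued logic Ł3 and Strong Kleene logic treat U differently under implication.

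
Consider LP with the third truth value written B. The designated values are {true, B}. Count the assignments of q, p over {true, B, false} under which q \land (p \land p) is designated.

4

Designated under: (q=true, p=true); (q=true, p=B); (q=B, p=true); (q=B, p=B).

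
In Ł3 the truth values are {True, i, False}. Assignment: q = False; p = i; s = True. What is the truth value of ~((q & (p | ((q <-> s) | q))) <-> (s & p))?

q <-> s = False <-> True = False
(q <-> s) | q = False | False = False
p | ((q <-> s) | q) = i | False = i
q & (p | ((q <-> s) | q)) = False & i = False
s & p = True & i = i
(q & (p | ((q <-> s) | q))) <-> (s & p) = False <-> i = i  [1 − |0−½|]
~((q & (p | ((q <-> s) | q))) <-> (s & p)) = ~i = i

i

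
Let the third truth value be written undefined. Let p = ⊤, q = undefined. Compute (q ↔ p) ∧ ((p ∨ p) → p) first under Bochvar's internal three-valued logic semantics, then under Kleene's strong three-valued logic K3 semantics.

undefined; undefined

In Bochvar's internal three-valued logic: q ↔ p = undefined ↔ ⊤ = undefined
p ∨ p = ⊤ ∨ ⊤ = ⊤
(p ∨ p) → p = ⊤ → ⊤ = ⊤
(q ↔ p) ∧ ((p ∨ p) → p) = undefined ∧ ⊤ = undefined
In Kleene's strong three-valued logic K3: q ↔ p = undefined ↔ ⊤ = undefined
p ∨ p = ⊤ ∨ ⊤ = ⊤
(p ∨ p) → p = ⊤ → ⊤ = ⊤
(q ↔ p) ∧ ((p ∨ p) → p) = undefined ∧ ⊤ = undefined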